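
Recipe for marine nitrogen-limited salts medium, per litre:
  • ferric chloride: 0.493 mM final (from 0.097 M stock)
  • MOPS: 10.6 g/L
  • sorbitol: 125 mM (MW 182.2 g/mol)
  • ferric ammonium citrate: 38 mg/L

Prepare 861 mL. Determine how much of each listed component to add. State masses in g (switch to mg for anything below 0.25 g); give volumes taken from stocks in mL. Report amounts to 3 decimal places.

ferric chloride 4.376 mL; MOPS 9.127 g; sorbitol 19.609 g; ferric ammonium citrate 32.718 mg

Working volume: 861 mL = 0.861 L.
ferric chloride: V = C2·V2/C1 = 0.493 mM × 861 mL ÷ 97 mM = 4.376 mL
MOPS: 10.6 g/L × 0.861 L = 9.127 g
sorbitol: 125 mmol/L × 182.2 g/mol × 0.861 L ÷ 1000 = 19.609 g
ferric ammonium citrate: 38 mg/L × 0.861 L = 32.718 mg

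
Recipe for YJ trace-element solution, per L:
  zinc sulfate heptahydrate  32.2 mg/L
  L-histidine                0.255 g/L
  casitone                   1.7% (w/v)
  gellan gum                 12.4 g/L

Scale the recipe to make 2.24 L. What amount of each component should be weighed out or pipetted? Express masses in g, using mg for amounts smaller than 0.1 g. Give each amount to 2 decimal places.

Scale factor relative to 1 L: 2.24.
zinc sulfate heptahydrate: 32.2 mg/L × 2.24 L = 72.13 mg
L-histidine: 0.255 g/L × 2.24 L = 0.57 g
casitone: 1.7% w/v = 17 g/L → 17 × 2.24 L = 38.08 g
gellan gum: 12.4 g/L × 2.24 L = 27.78 g

zinc sulfate heptahydrate 72.13 mg; L-histidine 0.57 g; casitone 38.08 g; gellan gum 27.78 g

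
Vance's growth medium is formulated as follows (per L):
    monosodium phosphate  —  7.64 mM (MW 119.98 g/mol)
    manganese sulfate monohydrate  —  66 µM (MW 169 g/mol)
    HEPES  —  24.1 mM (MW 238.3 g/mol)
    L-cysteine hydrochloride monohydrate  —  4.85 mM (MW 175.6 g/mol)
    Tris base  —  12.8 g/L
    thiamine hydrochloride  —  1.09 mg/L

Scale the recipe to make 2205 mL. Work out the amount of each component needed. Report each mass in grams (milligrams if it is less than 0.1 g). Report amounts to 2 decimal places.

Working volume: 2205 mL = 2.205 L.
monosodium phosphate: 7.64 mmol/L × 119.98 g/mol × 2.205 L ÷ 1000 = 2.02 g
manganese sulfate monohydrate: 66 µmol/L × 169 g/mol × 2.205 L ÷ 1000 = 24.59 mg
HEPES: 24.1 mmol/L × 238.3 g/mol × 2.205 L ÷ 1000 = 12.66 g
L-cysteine hydrochloride monohydrate: 4.85 mmol/L × 175.6 g/mol × 2.205 L ÷ 1000 = 1.88 g
Tris base: 12.8 g/L × 2.205 L = 28.22 g
thiamine hydrochloride: 1.09 mg/L × 2.205 L = 2.40 mg

monosodium phosphate 2.02 g; manganese sulfate monohydrate 24.59 mg; HEPES 12.66 g; L-cysteine hydrochloride monohydrate 1.88 g; Tris base 28.22 g; thiamine hydrochloride 2.40 mg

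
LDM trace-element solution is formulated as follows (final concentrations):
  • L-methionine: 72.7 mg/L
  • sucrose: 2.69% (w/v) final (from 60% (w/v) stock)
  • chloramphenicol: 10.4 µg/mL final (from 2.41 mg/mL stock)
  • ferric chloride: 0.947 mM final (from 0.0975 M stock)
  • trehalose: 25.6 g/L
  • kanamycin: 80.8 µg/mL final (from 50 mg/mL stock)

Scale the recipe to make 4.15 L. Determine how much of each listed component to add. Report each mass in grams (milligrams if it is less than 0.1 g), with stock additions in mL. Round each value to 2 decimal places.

Working volume: 4.15 L.
L-methionine: 72.7 mg/L × 4.15 L = 301.705 mg = 0.30 g
sucrose: C1V1 = C2V2 → 2.69% ÷ 60% × 4150 mL = 186.06 mL
chloramphenicol: V = C2·V2/C1 = 10.4 µg/mL × 4150 mL ÷ 2410 µg/mL = 17.91 mL
ferric chloride: V = C2·V2/C1 = 0.947 mM × 4150 mL ÷ 97.5 mM = 40.31 mL
trehalose: 25.6 g/L × 4.15 L = 106.24 g
kanamycin: C1V1 = C2V2 → 80.8 µg/mL × 4150 mL ÷ 50000 µg/mL = 6.71 mL

L-methionine 0.30 g; sucrose 186.06 mL; chloramphenicol 17.91 mL; ferric chloride 40.31 mL; trehalose 106.24 g; kanamycin 6.71 mL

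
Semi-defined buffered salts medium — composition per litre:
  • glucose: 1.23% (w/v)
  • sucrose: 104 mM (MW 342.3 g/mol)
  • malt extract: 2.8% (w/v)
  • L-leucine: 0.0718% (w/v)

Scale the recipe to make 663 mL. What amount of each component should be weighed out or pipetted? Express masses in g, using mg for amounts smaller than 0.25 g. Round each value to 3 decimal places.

glucose 8.155 g; sucrose 23.602 g; malt extract 18.564 g; L-leucine 0.476 g

Working volume: 663 mL = 0.663 L.
glucose: 1.23 g per 100 mL × 663 mL ÷ 100 = 8.155 g
sucrose: 104 mmol/L × 342.3 g/mol × 0.663 L ÷ 1000 = 23.602 g
malt extract: 2.8% w/v = 28 g/L → 28 × 0.663 L = 18.564 g
L-leucine: 0.0718% w/v = 0.718 g/L → 0.718 × 0.663 L = 0.476 g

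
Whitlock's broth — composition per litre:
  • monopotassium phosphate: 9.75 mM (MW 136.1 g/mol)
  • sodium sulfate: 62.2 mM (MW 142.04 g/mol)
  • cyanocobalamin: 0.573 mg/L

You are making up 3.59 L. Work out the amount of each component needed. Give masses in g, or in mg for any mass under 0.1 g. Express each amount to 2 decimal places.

monopotassium phosphate 4.76 g; sodium sulfate 31.72 g; cyanocobalamin 2.06 mg

Scale factor relative to 1 L: 3.59.
monopotassium phosphate: 9.75 mmol/L × 136.1 g/mol × 3.59 L ÷ 1000 = 4.76 g
sodium sulfate: 62.2 mmol/L × 142.04 g/mol × 3.59 L ÷ 1000 = 31.72 g
cyanocobalamin: 0.573 mg/L × 3.59 L = 2.06 mg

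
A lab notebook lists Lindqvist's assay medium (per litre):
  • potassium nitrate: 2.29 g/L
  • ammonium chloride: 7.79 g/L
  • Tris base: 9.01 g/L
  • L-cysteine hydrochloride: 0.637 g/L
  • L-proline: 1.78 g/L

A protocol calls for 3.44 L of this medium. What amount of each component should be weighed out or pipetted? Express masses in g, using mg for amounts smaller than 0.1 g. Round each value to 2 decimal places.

potassium nitrate 7.88 g; ammonium chloride 26.80 g; Tris base 30.99 g; L-cysteine hydrochloride 2.19 g; L-proline 6.12 g

Scale factor relative to 1 L: 3.44.
potassium nitrate: 2.29 g/L × 3.44 L = 7.88 g
ammonium chloride: 7.79 g/L × 3.44 L = 26.80 g
Tris base: 9.01 g/L × 3.44 L = 30.99 g
L-cysteine hydrochloride: 0.637 g/L × 3.44 L = 2.19 g
L-proline: 1.78 g/L × 3.44 L = 6.12 g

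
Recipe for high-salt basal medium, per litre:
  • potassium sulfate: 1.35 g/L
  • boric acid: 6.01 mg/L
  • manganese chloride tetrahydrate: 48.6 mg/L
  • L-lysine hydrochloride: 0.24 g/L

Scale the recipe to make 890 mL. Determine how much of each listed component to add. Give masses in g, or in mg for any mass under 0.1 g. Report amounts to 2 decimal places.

Working volume: 890 mL = 0.89 L.
potassium sulfate: 1.35 g/L × 0.89 L = 1.20 g
boric acid: 6.01 mg/L × 0.89 L = 5.35 mg
manganese chloride tetrahydrate: 48.6 mg/L × 0.89 L = 43.25 mg
L-lysine hydrochloride: 0.24 g/L × 0.89 L = 0.21 g

potassium sulfate 1.20 g; boric acid 5.35 mg; manganese chloride tetrahydrate 43.25 mg; L-lysine hydrochloride 0.21 g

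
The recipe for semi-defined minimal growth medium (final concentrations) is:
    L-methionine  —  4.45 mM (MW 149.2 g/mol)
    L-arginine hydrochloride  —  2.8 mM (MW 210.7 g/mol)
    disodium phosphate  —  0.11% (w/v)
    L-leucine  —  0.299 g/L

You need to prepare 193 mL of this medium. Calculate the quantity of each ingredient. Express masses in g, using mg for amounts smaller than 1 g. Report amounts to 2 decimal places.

L-methionine 128.14 mg; L-arginine hydrochloride 113.86 mg; disodium phosphate 212.30 mg; L-leucine 57.71 mg

Working volume: 193 mL = 0.193 L.
L-methionine: 4.45 mmol/L × 149.2 mg/mmol × 0.193 L = 128.14 mg
L-arginine hydrochloride: 2.8 mmol/L × 210.7 mg/mmol × 0.193 L = 113.86 mg
disodium phosphate: 0.11% w/v = 1.1 g/L → 1.1 × 0.193 L = 0.2123 g = 212.30 mg
L-leucine: 0.299 g/L × 0.193 L = 0.057707 g = 57.71 mg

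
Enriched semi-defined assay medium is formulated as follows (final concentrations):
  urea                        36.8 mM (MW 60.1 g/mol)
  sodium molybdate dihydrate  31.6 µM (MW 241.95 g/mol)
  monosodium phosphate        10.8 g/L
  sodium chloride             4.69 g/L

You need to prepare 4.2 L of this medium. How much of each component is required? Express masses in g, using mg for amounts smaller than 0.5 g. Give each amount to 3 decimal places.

Scale factor relative to 1 L: 4.2.
urea: 36.8 mmol/L × 60.1 g/mol × 4.2 L ÷ 1000 = 9.289 g
sodium molybdate dihydrate: 31.6 µmol/L × 241.95 g/mol × 4.2 L ÷ 1000 = 32.112 mg
monosodium phosphate: 10.8 g/L × 4.2 L = 45.360 g
sodium chloride: 4.69 g/L × 4.2 L = 19.698 g

urea 9.289 g; sodium molybdate dihydrate 32.112 mg; monosodium phosphate 45.360 g; sodium chloride 19.698 g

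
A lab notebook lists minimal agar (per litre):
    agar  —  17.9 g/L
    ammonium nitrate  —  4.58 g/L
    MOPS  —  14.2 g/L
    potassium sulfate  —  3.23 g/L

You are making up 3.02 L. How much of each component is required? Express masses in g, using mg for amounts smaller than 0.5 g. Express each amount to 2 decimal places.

agar 54.06 g; ammonium nitrate 13.83 g; MOPS 42.88 g; potassium sulfate 9.75 g

Scale factor relative to 1 L: 3.02.
agar: 17.9 g/L × 3.02 L = 54.06 g
ammonium nitrate: 4.58 g/L × 3.02 L = 13.83 g
MOPS: 14.2 g/L × 3.02 L = 42.88 g
potassium sulfate: 3.23 g/L × 3.02 L = 9.75 g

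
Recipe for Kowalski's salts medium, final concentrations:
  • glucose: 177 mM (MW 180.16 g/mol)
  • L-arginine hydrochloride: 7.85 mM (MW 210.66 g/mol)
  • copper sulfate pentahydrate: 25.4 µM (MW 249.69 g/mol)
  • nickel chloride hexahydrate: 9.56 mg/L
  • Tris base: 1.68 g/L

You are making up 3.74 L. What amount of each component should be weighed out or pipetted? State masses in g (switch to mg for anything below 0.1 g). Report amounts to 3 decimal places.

Scale factor relative to 1 L: 3.74.
glucose: 177 mmol/L × 180.16 g/mol × 3.74 L ÷ 1000 = 119.262 g
L-arginine hydrochloride: 7.85 mmol/L × 210.66 g/mol × 3.74 L ÷ 1000 = 6.185 g
copper sulfate pentahydrate: 25.4 µmol/L × 249.69 g/mol × 3.74 L ÷ 1000 = 23.720 mg
nickel chloride hexahydrate: 9.56 mg/L × 3.74 L = 35.754 mg
Tris base: 1.68 g/L × 3.74 L = 6.283 g

glucose 119.262 g; L-arginine hydrochloride 6.185 g; copper sulfate pentahydrate 23.720 mg; nickel chloride hexahydrate 35.754 mg; Tris base 6.283 g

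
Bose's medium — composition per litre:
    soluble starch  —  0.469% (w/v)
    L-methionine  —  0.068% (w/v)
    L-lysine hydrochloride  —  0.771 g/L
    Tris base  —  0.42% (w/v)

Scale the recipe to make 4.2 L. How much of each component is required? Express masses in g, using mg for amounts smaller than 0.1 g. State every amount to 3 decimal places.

Working volume: 4.2 L.
soluble starch: 0.469 g per 100 mL × 4200 mL ÷ 100 = 19.698 g
L-methionine: 0.068 g per 100 mL × 4200 mL ÷ 100 = 2.856 g
L-lysine hydrochloride: 0.771 g/L × 4.2 L = 3.238 g
Tris base: 0.42% w/v = 4.2 g/L → 4.2 × 4.2 L = 17.640 g

soluble starch 19.698 g; L-methionine 2.856 g; L-lysine hydrochloride 3.238 g; Tris base 17.640 g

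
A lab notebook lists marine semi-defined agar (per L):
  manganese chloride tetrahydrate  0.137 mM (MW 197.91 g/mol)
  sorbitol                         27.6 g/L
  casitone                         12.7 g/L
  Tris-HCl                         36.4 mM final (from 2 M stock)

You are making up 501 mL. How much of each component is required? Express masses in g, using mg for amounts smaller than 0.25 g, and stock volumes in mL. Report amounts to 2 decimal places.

manganese chloride tetrahydrate 13.58 mg; sorbitol 13.83 g; casitone 6.36 g; Tris-HCl 9.12 mL

Working volume: 501 mL = 0.501 L.
manganese chloride tetrahydrate: 0.137 mmol/L × 197.91 mg/mmol × 0.501 L = 13.58 mg
sorbitol: 27.6 g/L × 0.501 L = 13.83 g
casitone: 12.7 g/L × 0.501 L = 6.36 g
Tris-HCl: dilute stock: 36.4 mM × 501 mL ÷ 2000 mM = 9.12 mL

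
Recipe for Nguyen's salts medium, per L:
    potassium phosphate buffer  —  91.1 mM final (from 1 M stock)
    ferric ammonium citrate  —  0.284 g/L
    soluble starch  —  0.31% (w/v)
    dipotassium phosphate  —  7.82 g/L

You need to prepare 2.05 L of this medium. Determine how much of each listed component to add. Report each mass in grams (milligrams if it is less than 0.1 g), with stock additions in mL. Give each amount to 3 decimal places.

potassium phosphate buffer 186.755 mL; ferric ammonium citrate 0.582 g; soluble starch 6.355 g; dipotassium phosphate 16.031 g

Scale factor relative to 1 L: 2.05.
potassium phosphate buffer: V = C2·V2/C1 = 91.1 mM × 2050 mL ÷ 1000 mM = 186.755 mL
ferric ammonium citrate: 0.284 g/L × 2.05 L = 0.582 g
soluble starch: 0.31 g per 100 mL × 2050 mL ÷ 100 = 6.355 g
dipotassium phosphate: 7.82 g/L × 2.05 L = 16.031 g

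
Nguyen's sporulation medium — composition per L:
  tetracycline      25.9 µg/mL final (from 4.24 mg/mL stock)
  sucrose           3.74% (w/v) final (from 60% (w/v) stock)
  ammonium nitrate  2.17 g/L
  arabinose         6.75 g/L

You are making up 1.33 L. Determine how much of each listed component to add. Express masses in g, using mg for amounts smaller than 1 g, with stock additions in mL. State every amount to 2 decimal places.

tetracycline 8.12 mL; sucrose 82.90 mL; ammonium nitrate 2.89 g; arabinose 8.98 g

Scale factor relative to 1 L: 1.33.
tetracycline: C1V1 = C2V2 → 25.9 µg/mL × 1330 mL ÷ 4240 µg/mL = 8.12 mL
sucrose: dilute stock: 3.74% ÷ 60% × 1330 mL = 82.90 mL
ammonium nitrate: 2.17 g/L × 1.33 L = 2.89 g
arabinose: 6.75 g/L × 1.33 L = 8.98 g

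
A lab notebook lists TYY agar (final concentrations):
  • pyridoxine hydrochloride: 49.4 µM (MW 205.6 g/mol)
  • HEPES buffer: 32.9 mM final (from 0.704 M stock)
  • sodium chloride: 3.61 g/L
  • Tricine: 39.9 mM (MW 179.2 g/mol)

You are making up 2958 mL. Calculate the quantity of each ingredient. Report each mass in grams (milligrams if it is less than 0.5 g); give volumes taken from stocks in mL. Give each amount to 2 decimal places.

Target volume = 2958 mL = 2.958 L.
pyridoxine hydrochloride: 49.4 µmol/L × 205.6 g/mol × 2.958 L ÷ 1000 = 30.04 mg
HEPES buffer: dilute stock: 32.9 mM × 2958 mL ÷ 704 mM = 138.24 mL
sodium chloride: 3.61 g/L × 2.958 L = 10.68 g
Tricine: 39.9 mmol/L × 179.2 g/mol × 2.958 L ÷ 1000 = 21.15 g

pyridoxine hydrochloride 30.04 mg; HEPES buffer 138.24 mL; sodium chloride 10.68 g; Tricine 21.15 g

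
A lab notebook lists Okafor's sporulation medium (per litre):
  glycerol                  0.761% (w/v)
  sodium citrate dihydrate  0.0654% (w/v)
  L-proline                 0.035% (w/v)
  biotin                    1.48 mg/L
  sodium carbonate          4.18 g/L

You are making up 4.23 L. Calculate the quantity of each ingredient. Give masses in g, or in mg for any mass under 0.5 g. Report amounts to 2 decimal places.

Working volume: 4.23 L.
glycerol: 0.761 g per 100 mL × 4230 mL ÷ 100 = 32.19 g
sodium citrate dihydrate: 0.0654 g per 100 mL × 4230 mL ÷ 100 = 2.77 g
L-proline: 0.035 g per 100 mL × 4230 mL ÷ 100 = 1.48 g
biotin: 1.48 mg/L × 4.23 L = 6.26 mg
sodium carbonate: 4.18 g/L × 4.23 L = 17.68 g

glycerol 32.19 g; sodium citrate dihydrate 2.77 g; L-proline 1.48 g; biotin 6.26 mg; sodium carbonate 17.68 g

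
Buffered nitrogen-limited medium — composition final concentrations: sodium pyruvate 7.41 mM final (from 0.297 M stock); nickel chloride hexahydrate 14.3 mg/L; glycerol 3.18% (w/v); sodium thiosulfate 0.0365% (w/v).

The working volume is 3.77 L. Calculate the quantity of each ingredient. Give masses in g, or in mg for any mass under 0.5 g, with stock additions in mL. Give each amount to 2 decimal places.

Working volume: 3.77 L.
sodium pyruvate: C1V1 = C2V2 → 7.41 mM × 3770 mL ÷ 297 mM = 94.06 mL
nickel chloride hexahydrate: 14.3 mg/L × 3.77 L = 53.91 mg
glycerol: 3.18% w/v = 31.8 g/L → 31.8 × 3.77 L = 119.89 g
sodium thiosulfate: 0.0365% w/v = 0.365 g/L → 0.365 × 3.77 L = 1.38 g

sodium pyruvate 94.06 mL; nickel chloride hexahydrate 53.91 mg; glycerol 119.89 g; sodium thiosulfate 1.38 g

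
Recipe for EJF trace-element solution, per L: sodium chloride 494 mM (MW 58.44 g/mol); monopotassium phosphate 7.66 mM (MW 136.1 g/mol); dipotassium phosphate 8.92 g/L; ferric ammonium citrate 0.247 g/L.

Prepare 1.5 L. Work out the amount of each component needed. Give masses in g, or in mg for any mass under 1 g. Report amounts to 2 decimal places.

Working volume: 1.5 L.
sodium chloride: 494 mmol/L × 58.44 g/mol × 1.5 L ÷ 1000 = 43.30 g
monopotassium phosphate: 7.66 mmol/L × 136.1 g/mol × 1.5 L ÷ 1000 = 1.56 g
dipotassium phosphate: 8.92 g/L × 1.5 L = 13.38 g
ferric ammonium citrate: 0.247 g/L × 1.5 L = 0.3705 g = 370.50 mg

sodium chloride 43.30 g; monopotassium phosphate 1.56 g; dipotassium phosphate 13.38 g; ferric ammonium citrate 370.50 mg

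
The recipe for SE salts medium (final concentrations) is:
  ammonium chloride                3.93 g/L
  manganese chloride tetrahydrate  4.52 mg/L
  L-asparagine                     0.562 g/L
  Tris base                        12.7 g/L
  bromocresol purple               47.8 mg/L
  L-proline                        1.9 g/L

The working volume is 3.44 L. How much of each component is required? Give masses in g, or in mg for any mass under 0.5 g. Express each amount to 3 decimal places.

ammonium chloride 13.519 g; manganese chloride tetrahydrate 15.549 mg; L-asparagine 1.933 g; Tris base 43.688 g; bromocresol purple 164.432 mg; L-proline 6.536 g

Scale factor relative to 1 L: 3.44.
ammonium chloride: 3.93 g/L × 3.44 L = 13.519 g
manganese chloride tetrahydrate: 4.52 mg/L × 3.44 L = 15.549 mg
L-asparagine: 0.562 g/L × 3.44 L = 1.933 g
Tris base: 12.7 g/L × 3.44 L = 43.688 g
bromocresol purple: 47.8 mg/L × 3.44 L = 164.432 mg
L-proline: 1.9 g/L × 3.44 L = 6.536 g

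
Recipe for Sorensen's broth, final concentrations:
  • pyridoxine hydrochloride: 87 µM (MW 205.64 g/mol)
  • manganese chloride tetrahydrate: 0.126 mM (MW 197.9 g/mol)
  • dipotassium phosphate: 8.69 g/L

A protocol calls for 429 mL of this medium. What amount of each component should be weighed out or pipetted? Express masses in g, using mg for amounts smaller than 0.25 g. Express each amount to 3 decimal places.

pyridoxine hydrochloride 7.675 mg; manganese chloride tetrahydrate 10.697 mg; dipotassium phosphate 3.728 g

Target volume = 429 mL = 0.429 L.
pyridoxine hydrochloride: 87 µmol/L × 205.64 g/mol × 0.429 L ÷ 1000 = 7.675 mg
manganese chloride tetrahydrate: 0.126 mmol/L × 197.9 mg/mmol × 0.429 L = 10.697 mg
dipotassium phosphate: 8.69 g/L × 0.429 L = 3.728 g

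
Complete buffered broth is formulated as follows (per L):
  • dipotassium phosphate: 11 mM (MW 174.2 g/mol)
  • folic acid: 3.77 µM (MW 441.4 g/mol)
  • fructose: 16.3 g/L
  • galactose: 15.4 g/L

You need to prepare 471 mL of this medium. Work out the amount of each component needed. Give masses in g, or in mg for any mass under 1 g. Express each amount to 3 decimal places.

dipotassium phosphate 902.530 mg; folic acid 0.784 mg; fructose 7.677 g; galactose 7.253 g

Scale factor relative to 1 L: 0.471.
dipotassium phosphate: 11 mmol/L × 174.2 mg/mmol × 0.471 L = 902.530 mg
folic acid: 3.77 µmol/L × 441.4 g/mol × 0.471 L ÷ 1000 = 0.784 mg
fructose: 16.3 g/L × 0.471 L = 7.677 g
galactose: 15.4 g/L × 0.471 L = 7.253 g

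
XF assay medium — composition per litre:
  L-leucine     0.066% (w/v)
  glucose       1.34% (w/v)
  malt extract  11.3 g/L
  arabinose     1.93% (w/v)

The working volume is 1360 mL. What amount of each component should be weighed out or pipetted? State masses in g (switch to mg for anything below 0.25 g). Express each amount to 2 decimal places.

Target volume = 1360 mL = 1.36 L.
L-leucine: 0.066% w/v = 0.66 g/L → 0.66 × 1.36 L = 0.90 g
glucose: 1.34 g per 100 mL × 1360 mL ÷ 100 = 18.22 g
malt extract: 11.3 g/L × 1.36 L = 15.37 g
arabinose: 1.93% w/v = 19.3 g/L → 19.3 × 1.36 L = 26.25 g

L-leucine 0.90 g; glucose 18.22 g; malt extract 15.37 g; arabinose 26.25 g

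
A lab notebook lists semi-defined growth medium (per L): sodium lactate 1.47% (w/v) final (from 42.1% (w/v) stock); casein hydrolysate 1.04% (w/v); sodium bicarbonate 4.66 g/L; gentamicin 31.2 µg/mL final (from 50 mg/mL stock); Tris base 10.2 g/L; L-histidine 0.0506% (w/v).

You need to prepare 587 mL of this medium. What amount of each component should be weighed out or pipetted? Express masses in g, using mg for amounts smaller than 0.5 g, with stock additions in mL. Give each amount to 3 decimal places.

Working volume: 587 mL = 0.587 L.
sodium lactate: V = C2·V2/C1 = 1.47% ÷ 42.1% × 587 mL = 20.496 mL
casein hydrolysate: 1.04% w/v = 10.4 g/L → 10.4 × 0.587 L = 6.105 g
sodium bicarbonate: 4.66 g/L × 0.587 L = 2.735 g
gentamicin: C1V1 = C2V2 → 31.2 µg/mL × 587 mL ÷ 50000 µg/mL = 0.366 mL
Tris base: 10.2 g/L × 0.587 L = 5.987 g
L-histidine: 0.0506 g per 100 mL × 587 mL ÷ 100 = 0.297022 g = 297.022 mg

sodium lactate 20.496 mL; casein hydrolysate 6.105 g; sodium bicarbonate 2.735 g; gentamicin 0.366 mL; Tris base 5.987 g; L-histidine 297.022 mg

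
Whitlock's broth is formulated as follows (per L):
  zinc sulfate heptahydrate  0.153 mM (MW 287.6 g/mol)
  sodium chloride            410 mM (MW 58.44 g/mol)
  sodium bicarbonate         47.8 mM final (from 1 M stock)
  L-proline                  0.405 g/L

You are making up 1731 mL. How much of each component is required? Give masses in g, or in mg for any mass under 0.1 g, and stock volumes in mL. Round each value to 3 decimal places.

Scale factor relative to 1 L: 1.731.
zinc sulfate heptahydrate: 0.153 mmol/L × 287.6 mg/mmol × 1.731 L = 76.169 mg
sodium chloride: 410 mmol/L × 58.44 g/mol × 1.731 L ÷ 1000 = 41.475 g
sodium bicarbonate: C1V1 = C2V2 → 47.8 mM × 1731 mL ÷ 1000 mM = 82.742 mL
L-proline: 0.405 g/L × 1.731 L = 0.701 g

zinc sulfate heptahydrate 76.169 mg; sodium chloride 41.475 g; sodium bicarbonate 82.742 mL; L-proline 0.701 g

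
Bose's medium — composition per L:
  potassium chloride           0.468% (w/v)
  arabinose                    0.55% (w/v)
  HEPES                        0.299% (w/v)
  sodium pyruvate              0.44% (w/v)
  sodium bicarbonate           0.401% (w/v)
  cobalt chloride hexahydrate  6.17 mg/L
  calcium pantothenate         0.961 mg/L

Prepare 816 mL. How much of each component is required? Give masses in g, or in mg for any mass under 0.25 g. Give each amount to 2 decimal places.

Target volume = 816 mL = 0.816 L.
potassium chloride: 0.468 g per 100 mL × 816 mL ÷ 100 = 3.82 g
arabinose: 0.55 g per 100 mL × 816 mL ÷ 100 = 4.49 g
HEPES: 0.299 g per 100 mL × 816 mL ÷ 100 = 2.44 g
sodium pyruvate: 0.44 g per 100 mL × 816 mL ÷ 100 = 3.59 g
sodium bicarbonate: 0.401% w/v = 4.01 g/L → 4.01 × 0.816 L = 3.27 g
cobalt chloride hexahydrate: 6.17 mg/L × 0.816 L = 5.03 mg
calcium pantothenate: 0.961 mg/L × 0.816 L = 0.78 mg

potassium chloride 3.82 g; arabinose 4.49 g; HEPES 2.44 g; sodium pyruvate 3.59 g; sodium bicarbonate 3.27 g; cobalt chloride hexahydrate 5.03 mg; calcium pantothenate 0.78 mg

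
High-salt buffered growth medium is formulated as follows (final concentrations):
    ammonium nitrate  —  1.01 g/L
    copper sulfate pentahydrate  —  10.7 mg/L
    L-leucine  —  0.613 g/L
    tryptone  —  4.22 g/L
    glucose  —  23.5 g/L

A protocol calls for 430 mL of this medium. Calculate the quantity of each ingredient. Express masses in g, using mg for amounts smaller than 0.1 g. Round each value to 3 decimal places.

Working volume: 430 mL = 0.43 L.
ammonium nitrate: 1.01 g/L × 0.43 L = 0.434 g
copper sulfate pentahydrate: 10.7 mg/L × 0.43 L = 4.601 mg
L-leucine: 0.613 g/L × 0.43 L = 0.264 g
tryptone: 4.22 g/L × 0.43 L = 1.815 g
glucose: 23.5 g/L × 0.43 L = 10.105 g

ammonium nitrate 0.434 g; copper sulfate pentahydrate 4.601 mg; L-leucine 0.264 g; tryptone 1.815 g; glucose 10.105 g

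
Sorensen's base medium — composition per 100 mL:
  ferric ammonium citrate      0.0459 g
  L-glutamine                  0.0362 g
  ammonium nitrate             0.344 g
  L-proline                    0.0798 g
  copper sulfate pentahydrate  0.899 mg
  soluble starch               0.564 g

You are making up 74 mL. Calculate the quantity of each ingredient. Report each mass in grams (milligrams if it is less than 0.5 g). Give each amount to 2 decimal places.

Ratio of target to recipe volume: 74 / 100 = 0.74.
ferric ammonium citrate: 0.0459 g × (74 mL / 100 mL) = 0.033966 g = 33.97 mg
L-glutamine: 0.0362 g × (74 mL / 100 mL) = 0.026788 g = 26.79 mg
ammonium nitrate: 0.344 g × (74 mL / 100 mL) = 0.25456 g = 254.56 mg
L-proline: 0.0798 g × (74 mL / 100 mL) = 0.059052 g = 59.05 mg
copper sulfate pentahydrate: 0.899 mg × (74 mL / 100 mL) = 0.67 mg
soluble starch: 0.564 g × (74 mL / 100 mL) = 0.41736 g = 417.36 mg

ferric ammonium citrate 33.97 mg; L-glutamine 26.79 mg; ammonium nitrate 254.56 mg; L-proline 59.05 mg; copper sulfate pentahydrate 0.67 mg; soluble starch 417.36 mg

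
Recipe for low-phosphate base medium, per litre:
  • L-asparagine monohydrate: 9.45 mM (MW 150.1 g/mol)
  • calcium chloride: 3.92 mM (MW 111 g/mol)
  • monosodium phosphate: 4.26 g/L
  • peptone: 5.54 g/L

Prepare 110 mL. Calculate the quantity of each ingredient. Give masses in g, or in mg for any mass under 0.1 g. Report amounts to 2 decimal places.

L-asparagine monohydrate 0.16 g; calcium chloride 47.86 mg; monosodium phosphate 0.47 g; peptone 0.61 g

Scale factor relative to 1 L: 0.11.
L-asparagine monohydrate: 9.45 mmol/L × 150.1 g/mol × 0.11 L ÷ 1000 = 0.16 g
calcium chloride: 3.92 mmol/L × 111 mg/mmol × 0.11 L = 47.86 mg
monosodium phosphate: 4.26 g/L × 0.11 L = 0.47 g
peptone: 5.54 g/L × 0.11 L = 0.61 g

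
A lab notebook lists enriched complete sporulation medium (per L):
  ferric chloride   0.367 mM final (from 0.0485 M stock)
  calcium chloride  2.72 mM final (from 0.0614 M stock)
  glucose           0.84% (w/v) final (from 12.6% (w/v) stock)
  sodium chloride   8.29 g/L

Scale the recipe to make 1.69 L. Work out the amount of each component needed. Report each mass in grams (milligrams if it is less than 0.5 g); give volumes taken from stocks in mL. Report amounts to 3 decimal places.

Working volume: 1.69 L.
ferric chloride: dilute stock: 0.367 mM × 1690 mL ÷ 48.5 mM = 12.788 mL
calcium chloride: V = C2·V2/C1 = 2.72 mM × 1690 mL ÷ 61.4 mM = 74.866 mL
glucose: dilute stock: 0.84% ÷ 12.6% × 1690 mL = 112.667 mL
sodium chloride: 8.29 g/L × 1.69 L = 14.010 g

ferric chloride 12.788 mL; calcium chloride 74.866 mL; glucose 112.667 mL; sodium chloride 14.010 g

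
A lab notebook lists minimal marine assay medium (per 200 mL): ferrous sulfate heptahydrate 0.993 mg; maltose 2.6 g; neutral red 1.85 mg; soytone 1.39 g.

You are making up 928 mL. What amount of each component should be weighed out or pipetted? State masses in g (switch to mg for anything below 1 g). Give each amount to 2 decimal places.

ferrous sulfate heptahydrate 4.61 mg; maltose 12.06 g; neutral red 8.58 mg; soytone 6.45 g

Ratio of target to recipe volume: 928 / 200 = 4.64.
ferrous sulfate heptahydrate: 0.993 mg × (928 mL / 200 mL) = 4.61 mg
maltose: 2.6 g × (928 mL / 200 mL) = 12.06 g
neutral red: 1.85 mg × (928 mL / 200 mL) = 8.58 mg
soytone: 1.39 g × (928 mL / 200 mL) = 6.45 g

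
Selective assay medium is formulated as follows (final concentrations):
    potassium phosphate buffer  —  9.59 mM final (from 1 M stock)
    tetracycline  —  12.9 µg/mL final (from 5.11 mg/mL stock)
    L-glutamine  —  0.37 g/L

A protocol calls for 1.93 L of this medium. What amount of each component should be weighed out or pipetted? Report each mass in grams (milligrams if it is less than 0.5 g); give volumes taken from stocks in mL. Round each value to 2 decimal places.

potassium phosphate buffer 18.51 mL; tetracycline 4.87 mL; L-glutamine 0.71 g

Working volume: 1.93 L.
potassium phosphate buffer: C1V1 = C2V2 → 9.59 mM × 1930 mL ÷ 1000 mM = 18.51 mL
tetracycline: V = C2·V2/C1 = 12.9 µg/mL × 1930 mL ÷ 5110 µg/mL = 4.87 mL
L-glutamine: 0.37 g/L × 1.93 L = 0.71 g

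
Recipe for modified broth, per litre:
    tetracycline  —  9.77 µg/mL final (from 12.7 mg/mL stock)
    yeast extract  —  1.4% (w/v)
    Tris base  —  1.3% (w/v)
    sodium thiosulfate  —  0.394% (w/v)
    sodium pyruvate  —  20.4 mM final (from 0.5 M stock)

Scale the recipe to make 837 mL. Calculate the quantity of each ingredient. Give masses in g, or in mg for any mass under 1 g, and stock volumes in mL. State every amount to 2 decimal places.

tetracycline 0.64 mL; yeast extract 11.72 g; Tris base 10.88 g; sodium thiosulfate 3.30 g; sodium pyruvate 34.15 mL

Target volume = 837 mL = 0.837 L.
tetracycline: C1V1 = C2V2 → 9.77 µg/mL × 837 mL ÷ 12700 µg/mL = 0.64 mL
yeast extract: 1.4 g per 100 mL × 837 mL ÷ 100 = 11.72 g
Tris base: 1.3% w/v = 13 g/L → 13 × 0.837 L = 10.88 g
sodium thiosulfate: 0.394% w/v = 3.94 g/L → 3.94 × 0.837 L = 3.30 g
sodium pyruvate: C1V1 = C2V2 → 20.4 mM × 837 mL ÷ 500 mM = 34.15 mL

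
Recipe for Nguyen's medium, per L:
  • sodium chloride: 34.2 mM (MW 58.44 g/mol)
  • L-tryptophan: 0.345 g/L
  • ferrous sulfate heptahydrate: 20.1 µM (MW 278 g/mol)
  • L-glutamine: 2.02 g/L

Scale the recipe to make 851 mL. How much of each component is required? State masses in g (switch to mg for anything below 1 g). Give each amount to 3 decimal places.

sodium chloride 1.701 g; L-tryptophan 293.595 mg; ferrous sulfate heptahydrate 4.755 mg; L-glutamine 1.719 g

Target volume = 851 mL = 0.851 L.
sodium chloride: 34.2 mmol/L × 58.44 g/mol × 0.851 L ÷ 1000 = 1.701 g
L-tryptophan: 0.345 g/L × 0.851 L = 0.293595 g = 293.595 mg
ferrous sulfate heptahydrate: 20.1 µmol/L × 278 g/mol × 0.851 L ÷ 1000 = 4.755 mg
L-glutamine: 2.02 g/L × 0.851 L = 1.719 g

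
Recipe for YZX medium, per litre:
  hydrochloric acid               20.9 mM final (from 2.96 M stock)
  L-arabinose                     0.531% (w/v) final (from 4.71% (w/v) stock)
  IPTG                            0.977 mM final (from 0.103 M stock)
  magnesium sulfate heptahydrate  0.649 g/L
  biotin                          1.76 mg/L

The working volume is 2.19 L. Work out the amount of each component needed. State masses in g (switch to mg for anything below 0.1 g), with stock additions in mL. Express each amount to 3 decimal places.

Working volume: 2.19 L.
hydrochloric acid: V = C2·V2/C1 = 20.9 mM × 2190 mL ÷ 2960 mM = 15.463 mL
L-arabinose: dilute stock: 0.531% ÷ 4.71% × 2190 mL = 246.898 mL
IPTG: dilute stock: 0.977 mM × 2190 mL ÷ 103 mM = 20.773 mL
magnesium sulfate heptahydrate: 0.649 g/L × 2.19 L = 1.421 g
biotin: 1.76 mg/L × 2.19 L = 3.854 mg

hydrochloric acid 15.463 mL; L-arabinose 246.898 mL; IPTG 20.773 mL; magnesium sulfate heptahydrate 1.421 g; biotin 3.854 mg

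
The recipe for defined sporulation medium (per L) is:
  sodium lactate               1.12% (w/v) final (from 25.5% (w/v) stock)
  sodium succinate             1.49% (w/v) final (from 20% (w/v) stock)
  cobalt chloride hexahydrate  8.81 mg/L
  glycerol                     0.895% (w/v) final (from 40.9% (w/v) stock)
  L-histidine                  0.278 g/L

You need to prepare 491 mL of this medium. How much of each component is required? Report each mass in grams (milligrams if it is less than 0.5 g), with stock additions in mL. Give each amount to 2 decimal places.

sodium lactate 21.57 mL; sodium succinate 36.58 mL; cobalt chloride hexahydrate 4.33 mg; glycerol 10.74 mL; L-histidine 136.50 mg

Target volume = 491 mL = 0.491 L.
sodium lactate: V = C2·V2/C1 = 1.12% ÷ 25.5% × 491 mL = 21.57 mL
sodium succinate: dilute stock: 1.49% ÷ 20% × 491 mL = 36.58 mL
cobalt chloride hexahydrate: 8.81 mg/L × 0.491 L = 4.33 mg
glycerol: C1V1 = C2V2 → 0.895% ÷ 40.9% × 491 mL = 10.74 mL
L-histidine: 0.278 g/L × 0.491 L = 0.136498 g = 136.50 mg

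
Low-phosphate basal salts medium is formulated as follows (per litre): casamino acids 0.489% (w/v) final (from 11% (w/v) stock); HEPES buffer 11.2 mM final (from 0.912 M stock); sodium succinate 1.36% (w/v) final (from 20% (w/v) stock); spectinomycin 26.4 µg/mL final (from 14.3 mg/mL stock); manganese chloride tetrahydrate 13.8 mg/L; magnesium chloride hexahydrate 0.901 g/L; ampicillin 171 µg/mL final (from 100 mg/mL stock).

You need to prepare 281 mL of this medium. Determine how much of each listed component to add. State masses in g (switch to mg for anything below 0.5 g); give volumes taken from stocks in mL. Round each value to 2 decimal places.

casamino acids 12.49 mL; HEPES buffer 3.45 mL; sodium succinate 19.11 mL; spectinomycin 0.52 mL; manganese chloride tetrahydrate 3.88 mg; magnesium chloride hexahydrate 253.18 mg; ampicillin 0.48 mL

Working volume: 281 mL = 0.281 L.
casamino acids: dilute stock: 0.489% ÷ 11% × 281 mL = 12.49 mL
HEPES buffer: V = C2·V2/C1 = 11.2 mM × 281 mL ÷ 912 mM = 3.45 mL
sodium succinate: C1V1 = C2V2 → 1.36% ÷ 20% × 281 mL = 19.11 mL
spectinomycin: C1V1 = C2V2 → 26.4 µg/mL × 281 mL ÷ 14300 µg/mL = 0.52 mL
manganese chloride tetrahydrate: 13.8 mg/L × 0.281 L = 3.88 mg
magnesium chloride hexahydrate: 0.901 g/L × 0.281 L = 0.253181 g = 253.18 mg
ampicillin: dilute stock: 171 µg/mL × 281 mL ÷ 100000 µg/mL = 0.48 mL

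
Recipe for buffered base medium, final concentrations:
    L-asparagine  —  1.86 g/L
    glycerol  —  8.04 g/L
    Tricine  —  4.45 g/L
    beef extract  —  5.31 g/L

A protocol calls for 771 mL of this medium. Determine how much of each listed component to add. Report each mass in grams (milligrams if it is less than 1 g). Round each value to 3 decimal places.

Working volume: 771 mL = 0.771 L.
L-asparagine: 1.86 g/L × 0.771 L = 1.434 g
glycerol: 8.04 g/L × 0.771 L = 6.199 g
Tricine: 4.45 g/L × 0.771 L = 3.431 g
beef extract: 5.31 g/L × 0.771 L = 4.094 g

L-asparagine 1.434 g; glycerol 6.199 g; Tricine 3.431 g; beef extract 4.094 g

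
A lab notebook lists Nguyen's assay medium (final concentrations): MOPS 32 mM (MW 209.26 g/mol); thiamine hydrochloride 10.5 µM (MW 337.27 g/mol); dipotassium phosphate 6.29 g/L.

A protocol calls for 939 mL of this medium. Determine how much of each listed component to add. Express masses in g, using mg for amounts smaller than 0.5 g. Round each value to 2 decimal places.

Working volume: 939 mL = 0.939 L.
MOPS: 32 mmol/L × 209.26 g/mol × 0.939 L ÷ 1000 = 6.29 g
thiamine hydrochloride: 10.5 µmol/L × 337.27 g/mol × 0.939 L ÷ 1000 = 3.33 mg
dipotassium phosphate: 6.29 g/L × 0.939 L = 5.91 g

MOPS 6.29 g; thiamine hydrochloride 3.33 mg; dipotassium phosphate 5.91 g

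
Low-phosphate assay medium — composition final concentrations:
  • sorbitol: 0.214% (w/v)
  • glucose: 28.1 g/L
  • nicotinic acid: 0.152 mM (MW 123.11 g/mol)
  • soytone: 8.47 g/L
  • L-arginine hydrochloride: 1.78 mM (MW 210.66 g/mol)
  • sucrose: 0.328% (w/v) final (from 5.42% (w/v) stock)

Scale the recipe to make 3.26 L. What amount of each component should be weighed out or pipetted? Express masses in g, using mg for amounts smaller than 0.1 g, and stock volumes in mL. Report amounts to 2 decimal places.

sorbitol 6.98 g; glucose 91.61 g; nicotinic acid 61.00 mg; soytone 27.61 g; L-arginine hydrochloride 1.22 g; sucrose 197.28 mL

Working volume: 3.26 L.
sorbitol: 0.214 g per 100 mL × 3260 mL ÷ 100 = 6.98 g
glucose: 28.1 g/L × 3.26 L = 91.61 g
nicotinic acid: 0.152 mmol/L × 123.11 mg/mmol × 3.26 L = 61.00 mg
soytone: 8.47 g/L × 3.26 L = 27.61 g
L-arginine hydrochloride: 1.78 mmol/L × 210.66 g/mol × 3.26 L ÷ 1000 = 1.22 g
sucrose: C1V1 = C2V2 → 0.328% ÷ 5.42% × 3260 mL = 197.28 mL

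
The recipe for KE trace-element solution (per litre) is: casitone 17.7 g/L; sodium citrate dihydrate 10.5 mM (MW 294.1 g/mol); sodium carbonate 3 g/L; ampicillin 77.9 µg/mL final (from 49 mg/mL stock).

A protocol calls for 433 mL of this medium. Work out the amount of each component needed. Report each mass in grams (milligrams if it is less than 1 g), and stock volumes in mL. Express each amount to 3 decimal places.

casitone 7.664 g; sodium citrate dihydrate 1.337 g; sodium carbonate 1.299 g; ampicillin 0.688 mL

Scale factor relative to 1 L: 0.433.
casitone: 17.7 g/L × 0.433 L = 7.664 g
sodium citrate dihydrate: 10.5 mmol/L × 294.1 g/mol × 0.433 L ÷ 1000 = 1.337 g
sodium carbonate: 3 g/L × 0.433 L = 1.299 g
ampicillin: C1V1 = C2V2 → 77.9 µg/mL × 433 mL ÷ 49000 µg/mL = 0.688 mL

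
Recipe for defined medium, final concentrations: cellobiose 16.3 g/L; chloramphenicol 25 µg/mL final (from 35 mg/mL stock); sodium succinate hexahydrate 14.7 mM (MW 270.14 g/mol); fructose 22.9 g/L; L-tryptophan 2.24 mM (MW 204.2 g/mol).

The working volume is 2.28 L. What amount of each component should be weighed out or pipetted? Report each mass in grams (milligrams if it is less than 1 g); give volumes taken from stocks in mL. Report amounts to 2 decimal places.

Scale factor relative to 1 L: 2.28.
cellobiose: 16.3 g/L × 2.28 L = 37.16 g
chloramphenicol: V = C2·V2/C1 = 25 µg/mL × 2280 mL ÷ 35000 µg/mL = 1.63 mL
sodium succinate hexahydrate: 14.7 mmol/L × 270.14 g/mol × 2.28 L ÷ 1000 = 9.05 g
fructose: 22.9 g/L × 2.28 L = 52.21 g
L-tryptophan: 2.24 mmol/L × 204.2 g/mol × 2.28 L ÷ 1000 = 1.04 g

cellobiose 37.16 g; chloramphenicol 1.63 mL; sodium succinate hexahydrate 9.05 g; fructose 52.21 g; L-tryptophan 1.04 g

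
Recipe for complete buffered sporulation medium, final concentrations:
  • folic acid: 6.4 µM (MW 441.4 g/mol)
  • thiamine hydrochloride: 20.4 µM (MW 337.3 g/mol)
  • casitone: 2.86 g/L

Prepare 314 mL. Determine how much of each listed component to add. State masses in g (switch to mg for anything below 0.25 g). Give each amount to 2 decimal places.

folic acid 0.89 mg; thiamine hydrochloride 2.16 mg; casitone 0.90 g

Target volume = 314 mL = 0.314 L.
folic acid: 6.4 µmol/L × 441.4 g/mol × 0.314 L ÷ 1000 = 0.89 mg
thiamine hydrochloride: 20.4 µmol/L × 337.3 g/mol × 0.314 L ÷ 1000 = 2.16 mg
casitone: 2.86 g/L × 0.314 L = 0.90 g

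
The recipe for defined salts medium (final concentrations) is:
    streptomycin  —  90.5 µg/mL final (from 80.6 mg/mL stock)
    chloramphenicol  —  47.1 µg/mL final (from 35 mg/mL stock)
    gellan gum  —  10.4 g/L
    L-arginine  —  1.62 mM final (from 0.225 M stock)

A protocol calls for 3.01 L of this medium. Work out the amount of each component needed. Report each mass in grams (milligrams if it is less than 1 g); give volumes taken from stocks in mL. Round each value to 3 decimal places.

Scale factor relative to 1 L: 3.01.
streptomycin: dilute stock: 90.5 µg/mL × 3010 mL ÷ 80600 µg/mL = 3.380 mL
chloramphenicol: V = C2·V2/C1 = 47.1 µg/mL × 3010 mL ÷ 35000 µg/mL = 4.051 mL
gellan gum: 10.4 g/L × 3.01 L = 31.304 g
L-arginine: C1V1 = C2V2 → 1.62 mM × 3010 mL ÷ 225 mM = 21.672 mL

streptomycin 3.380 mL; chloramphenicol 4.051 mL; gellan gum 31.304 g; L-arginine 21.672 mL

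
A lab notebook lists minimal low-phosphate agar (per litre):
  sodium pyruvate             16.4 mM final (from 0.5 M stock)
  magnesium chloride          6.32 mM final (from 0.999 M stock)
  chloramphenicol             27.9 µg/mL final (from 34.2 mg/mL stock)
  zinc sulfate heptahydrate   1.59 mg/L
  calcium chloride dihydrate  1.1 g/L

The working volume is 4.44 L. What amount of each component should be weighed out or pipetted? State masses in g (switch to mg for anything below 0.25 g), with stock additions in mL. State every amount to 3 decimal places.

sodium pyruvate 145.632 mL; magnesium chloride 28.089 mL; chloramphenicol 3.622 mL; zinc sulfate heptahydrate 7.060 mg; calcium chloride dihydrate 4.884 g

Working volume: 4.44 L.
sodium pyruvate: C1V1 = C2V2 → 16.4 mM × 4440 mL ÷ 500 mM = 145.632 mL
magnesium chloride: V = C2·V2/C1 = 6.32 mM × 4440 mL ÷ 999 mM = 28.089 mL
chloramphenicol: C1V1 = C2V2 → 27.9 µg/mL × 4440 mL ÷ 34200 µg/mL = 3.622 mL
zinc sulfate heptahydrate: 1.59 mg/L × 4.44 L = 7.060 mg
calcium chloride dihydrate: 1.1 g/L × 4.44 L = 4.884 g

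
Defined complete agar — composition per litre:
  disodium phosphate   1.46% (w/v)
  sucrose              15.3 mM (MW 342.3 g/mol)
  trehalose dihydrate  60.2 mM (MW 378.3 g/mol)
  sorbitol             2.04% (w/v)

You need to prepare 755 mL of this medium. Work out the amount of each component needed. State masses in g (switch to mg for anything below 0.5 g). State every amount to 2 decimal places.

disodium phosphate 11.02 g; sucrose 3.95 g; trehalose dihydrate 17.19 g; sorbitol 15.40 g

Scale factor relative to 1 L: 0.755.
disodium phosphate: 1.46 g per 100 mL × 755 mL ÷ 100 = 11.02 g
sucrose: 15.3 mmol/L × 342.3 g/mol × 0.755 L ÷ 1000 = 3.95 g
trehalose dihydrate: 60.2 mmol/L × 378.3 g/mol × 0.755 L ÷ 1000 = 17.19 g
sorbitol: 2.04% w/v = 20.4 g/L → 20.4 × 0.755 L = 15.40 g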